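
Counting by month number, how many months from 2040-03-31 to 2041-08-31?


From March 2040 to August 2041
1 year * 12 = 12 months, plus 5 months = 17

17 months


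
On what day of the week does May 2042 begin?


Target: May 1, 2042
Anchor: Jan 1, 2042. With p = 2042 - 1 = 2041: (p + p//4 - p//100 + p//400) mod 7 = (2041 + 510 - 20 + 5) mod 7 = 2536 mod 7 = 2 -> Wednesday (Mon=0 ... Sun=6)
Days before May (Jan-Apr): 120 days
Weekday index = (2 + 120) mod 7 = 3

Thursday


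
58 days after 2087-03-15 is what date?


Start: 2087-03-15, add 58 days
March 2087 has 31 days: 31 - 15 = 16 days to March 31 -> 42 left
April 2087 has 30 days -> 12 left
May 2087: 12 <= 31 -> lands on May 12

Result: 2087-05-12


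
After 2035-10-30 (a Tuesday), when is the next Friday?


Current: Tuesday
Target: Friday
Days ahead: 3

Next Friday: 2035-11-02


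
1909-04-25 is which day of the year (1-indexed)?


Date: April 25, 1909
Days in months 1 through 3: 90
Plus 25 days in April

Day of year: 115


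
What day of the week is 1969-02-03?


Date: February 3, 1969
Anchor: Jan 1, 1969. With p = 1969 - 1 = 1968: (p + p//4 - p//100 + p//400) mod 7 = (1968 + 492 - 19 + 4) mod 7 = 2445 mod 7 = 2 -> Wednesday (Mon=0 ... Sun=6)
Days before February (Jan): 31; offset = 31 + 3 - 1 = 33
Weekday index = (2 + 33) mod 7 = 0

Day of the week: Monday


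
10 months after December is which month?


December is month 12
12 + 10 = 22; wrap: 22 - 12 = 10

October


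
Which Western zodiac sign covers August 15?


Date: August 15
Conventional tropical zodiac dates: Leo from July 23 onward; Virgo starts August 23
August 15 falls within the Leo range

Leo


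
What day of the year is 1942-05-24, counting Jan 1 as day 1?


Date: May 24, 1942
Days in months 1 through 4: 120
Plus 24 days in May

Day of year: 144


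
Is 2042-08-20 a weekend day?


Anchor: Jan 1, 2042. With p = 2042 - 1 = 2041: (p + p//4 - p//100 + p//400) mod 7 = (2041 + 510 - 20 + 5) mod 7 = 2536 mod 7 = 2 -> Wednesday (Mon=0 ... Sun=6)
Day of year: 232; offset = 231
Weekday index = (2 + 231) mod 7 = 2 -> Wednesday
Weekend days: Saturday, Sunday

No


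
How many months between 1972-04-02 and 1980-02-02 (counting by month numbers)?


From April 1972 to February 1980
8 years * 12 = 96 months, minus 2 months = 94

94 months


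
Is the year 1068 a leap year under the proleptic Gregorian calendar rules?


Gregorian leap year rule: divisible by 4, but not by 100, unless also by 400.
1068 is divisible by 4 but not 100 -> leap year

Yes


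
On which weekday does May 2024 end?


May 2024 has 31 days
Anchor: Jan 1, 2024. With p = 2024 - 1 = 2023: (p + p//4 - p//100 + p//400) mod 7 = (2023 + 505 - 20 + 5) mod 7 = 2513 mod 7 = 0 -> Monday (Mon=0 ... Sun=6)
Days before May (Jan-Apr): 121; May 1 index = (0 + 121) mod 7 = 2 -> Wednesday
Last day offset: 31 - 1 = 30 days
Weekday index = (2 + 30) mod 7 = 4

Friday, May 31


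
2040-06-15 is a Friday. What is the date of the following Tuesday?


Current: Friday
Target: Tuesday
Days ahead: 4

Next Tuesday: 2040-06-19


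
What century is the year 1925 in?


Century = (year - 1) // 100 + 1
= (1925 - 1) // 100 + 1
= 1924 // 100 + 1
= 19 + 1

20th century


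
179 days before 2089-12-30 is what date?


Start: 2089-12-30, subtract 179 days
Back 30 days from December 30 reaches November 30, 2089 -> 149 left
November 2089 has 30 days -> back to October 31, 2089 -> 119 left
October 2089 has 31 days -> back to September 30, 2089 -> 88 left
September 2089 has 30 days -> back to August 31, 2089 -> 58 left
August 2089 has 31 days -> back to July 31, 2089 -> 27 left
July 2089: 31 - 27 = 4 -> lands on July 4

Result: 2089-07-04


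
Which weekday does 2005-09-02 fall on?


Date: September 2, 2005
Anchor: Jan 1, 2005. With p = 2005 - 1 = 2004: (p + p//4 - p//100 + p//400) mod 7 = (2004 + 501 - 20 + 5) mod 7 = 2490 mod 7 = 5 -> Saturday (Mon=0 ... Sun=6)
Days before September (Jan-Aug): 243; offset = 243 + 2 - 1 = 244
Weekday index = (5 + 244) mod 7 = 4

Day of the week: Friday


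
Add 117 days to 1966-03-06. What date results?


Start: 1966-03-06, add 117 days
March 1966 has 31 days: 31 - 6 = 25 days to March 31 -> 92 left
April 1966 has 30 days -> 62 left
May 1966 has 31 days -> 31 left
June 1966 has 30 days -> 1 left
July 1966: 1 <= 31 -> lands on July 1

Result: 1966-07-01


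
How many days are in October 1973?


October 1973

31 days


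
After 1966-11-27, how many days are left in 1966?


Day of year: 331 of 365
Remaining = 365 - 331

34 days


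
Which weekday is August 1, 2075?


Target: August 1, 2075
Anchor: Jan 1, 2075. With p = 2075 - 1 = 2074: (p + p//4 - p//100 + p//400) mod 7 = (2074 + 518 - 20 + 5) mod 7 = 2577 mod 7 = 1 -> Tuesday (Mon=0 ... Sun=6)
Days before August (Jan-Jul): 212 days
Weekday index = (1 + 212) mod 7 = 3

Thursday


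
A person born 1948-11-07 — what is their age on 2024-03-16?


Birth: 1948-11-07
Reference: 2024-03-16
Year difference: 2024 - 1948 = 76
Birthday not yet reached in 2024, subtract 1

75 years old


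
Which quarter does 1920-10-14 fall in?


Month: October (month 10)
Q1: Jan-Mar, Q2: Apr-Jun, Q3: Jul-Sep, Q4: Oct-Dec

Q4


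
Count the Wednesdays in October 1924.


October 1924 has 31 days
Anchor: Jan 1, 1924. With p = 1924 - 1 = 1923: (p + p//4 - p//100 + p//400) mod 7 = (1923 + 480 - 19 + 4) mod 7 = 2388 mod 7 = 1 -> Tuesday (Mon=0 ... Sun=6)
Days before October (Jan-Sep): 274; October 1 index = (1 + 274) mod 7 = 2 -> Wednesday
First Wednesday is October 1
Wednesdays: 1, 8, 15, 22, 29

5 Wednesdays


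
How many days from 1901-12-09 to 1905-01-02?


From 1901-12-09 to 1905-01-02
1901-12-09: days before December = 31 + 28 + 31 + 30 + 31 + 30 + 31 + 31 + 30 + 31 + 30 = 334 (1901 is not a leap year); day of year = 334 + 9 = 343
1905-01-02: day of year = 2
Rest of 1901: 365 - 343 = 22
Full years 1902 (365), 1903 (365), 1904 (366): 1096
Total = 22 + 1096 + 2 = 1120

1120 days


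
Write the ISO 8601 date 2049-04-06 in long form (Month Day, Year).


ISO 2049-04-06 parses as year=2049, month=04, day=06
Month 4 -> April

April 6, 2049


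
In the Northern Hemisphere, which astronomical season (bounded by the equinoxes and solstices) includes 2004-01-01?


Date: January 1
Astronomical Winter (approx.; exact equinox/solstice day varies by year): December 21 to March 19
January 1 falls within the Winter window

Winter


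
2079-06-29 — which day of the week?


Date: June 29, 2079
Anchor: Jan 1, 2079. With p = 2079 - 1 = 2078: (p + p//4 - p//100 + p//400) mod 7 = (2078 + 519 - 20 + 5) mod 7 = 2582 mod 7 = 6 -> Sunday (Mon=0 ... Sun=6)
Days before June (Jan-May): 151; offset = 151 + 29 - 1 = 179
Weekday index = (6 + 179) mod 7 = 3

Day of the week: Thursday


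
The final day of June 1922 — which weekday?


June 1922 has 30 days
Anchor: Jan 1, 1922. With p = 1922 - 1 = 1921: (p + p//4 - p//100 + p//400) mod 7 = (1921 + 480 - 19 + 4) mod 7 = 2386 mod 7 = 6 -> Sunday (Mon=0 ... Sun=6)
Days before June (Jan-May): 151; June 1 index = (6 + 151) mod 7 = 3 -> Thursday
Last day offset: 30 - 1 = 29 days
Weekday index = (3 + 29) mod 7 = 4

Friday, June 30


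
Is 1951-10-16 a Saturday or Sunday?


Anchor: Jan 1, 1951. With p = 1951 - 1 = 1950: (p + p//4 - p//100 + p//400) mod 7 = (1950 + 487 - 19 + 4) mod 7 = 2422 mod 7 = 0 -> Monday (Mon=0 ... Sun=6)
Day of year: 289; offset = 288
Weekday index = (0 + 288) mod 7 = 1 -> Tuesday
Weekend days: Saturday, Sunday

No


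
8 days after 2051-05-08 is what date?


Start: 2051-05-08, add 8 days
May 2051 has 31 days; 8 + 8 = 16 stays within May

Result: 2051-05-16


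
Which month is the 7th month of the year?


Month 7 of 12

July


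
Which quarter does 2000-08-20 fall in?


Month: August (month 8)
Q1: Jan-Mar, Q2: Apr-Jun, Q3: Jul-Sep, Q4: Oct-Dec

Q3


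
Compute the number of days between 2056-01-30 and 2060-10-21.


From 2056-01-30 to 2060-10-21
2056-01-30: day of year = 30
2060-10-21: days before October = 31 + 29 + 31 + 30 + 31 + 30 + 31 + 31 + 30 = 274 (2060 is a leap year); day of year = 274 + 21 = 295
Rest of 2056: 366 - 30 = 336
Full years 2057 (365), 2058 (365), 2059 (365): 1095
Total = 336 + 1095 + 295 = 1726

1726 days


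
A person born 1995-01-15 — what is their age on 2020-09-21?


Birth: 1995-01-15
Reference: 2020-09-21
Year difference: 2020 - 1995 = 25

25 years old


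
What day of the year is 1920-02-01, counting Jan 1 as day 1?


Date: February 1, 1920
Days in months 1 through 1: 31
Plus 1 days in February

Day of year: 32


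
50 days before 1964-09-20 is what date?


Start: 1964-09-20, subtract 50 days
Back 20 days from September 20 reaches August 31, 1964 -> 30 left
August 1964: 31 - 30 = 1 -> lands on August 1

Result: 1964-08-01


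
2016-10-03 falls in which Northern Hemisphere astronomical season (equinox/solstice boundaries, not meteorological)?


Date: October 3
Astronomical Autumn (approx.; exact equinox/solstice day varies by year): September 22 to December 20
October 3 falls within the Autumn window

Autumn


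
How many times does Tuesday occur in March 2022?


March 2022 has 31 days
Anchor: Jan 1, 2022. With p = 2022 - 1 = 2021: (p + p//4 - p//100 + p//400) mod 7 = (2021 + 505 - 20 + 5) mod 7 = 2511 mod 7 = 5 -> Saturday (Mon=0 ... Sun=6)
Days before March (Jan-Feb): 59; March 1 index = (5 + 59) mod 7 = 1 -> Tuesday
First Tuesday is March 1
Tuesdays: 1, 8, 15, 22, 29

5 Tuesdays


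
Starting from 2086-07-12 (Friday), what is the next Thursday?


Current: Friday
Target: Thursday
Days ahead: 6

Next Thursday: 2086-07-18


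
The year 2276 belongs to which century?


Century = (year - 1) // 100 + 1
= (2276 - 1) // 100 + 1
= 2275 // 100 + 1
= 22 + 1

23rd century


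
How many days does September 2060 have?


September 2060

30 days


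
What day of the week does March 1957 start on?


Target: March 1, 1957
Anchor: Jan 1, 1957. With p = 1957 - 1 = 1956: (p + p//4 - p//100 + p//400) mod 7 = (1956 + 489 - 19 + 4) mod 7 = 2430 mod 7 = 1 -> Tuesday (Mon=0 ... Sun=6)
Days before March (Jan-Feb): 59 days
Weekday index = (1 + 59) mod 7 = 4

Friday


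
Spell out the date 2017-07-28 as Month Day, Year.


ISO 2017-07-28 parses as year=2017, month=07, day=28
Month 7 -> July

July 28, 2017


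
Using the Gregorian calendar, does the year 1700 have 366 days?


Gregorian leap year rule: divisible by 4, but not by 100, unless also by 400.
1700 is divisible by 100 but not 400 -> not a leap year

No


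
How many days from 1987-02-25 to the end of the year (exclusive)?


Day of year: 56 of 365
Remaining = 365 - 56

309 days


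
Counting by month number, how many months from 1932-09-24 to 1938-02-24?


From September 1932 to February 1938
6 years * 12 = 72 months, minus 7 months = 65

65 months


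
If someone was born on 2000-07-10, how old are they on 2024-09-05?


Birth: 2000-07-10
Reference: 2024-09-05
Year difference: 2024 - 2000 = 24

24 years old


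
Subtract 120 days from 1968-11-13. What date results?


Start: 1968-11-13, subtract 120 days
Back 13 days from November 13 reaches October 31, 1968 -> 107 left
October 1968 has 31 days -> back to September 30, 1968 -> 76 left
September 1968 has 30 days -> back to August 31, 1968 -> 46 left
August 1968 has 31 days -> back to July 31, 1968 -> 15 left
July 1968: 31 - 15 = 16 -> lands on July 16

Result: 1968-07-16


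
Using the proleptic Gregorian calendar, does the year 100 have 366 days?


Gregorian leap year rule: divisible by 4, but not by 100, unless also by 400.
100 is divisible by 100 but not 400 -> not a leap year

No


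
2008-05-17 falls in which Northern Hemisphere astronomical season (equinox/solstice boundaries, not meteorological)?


Date: May 17
Astronomical Spring (approx.; exact equinox/solstice day varies by year): March 20 to June 20
May 17 falls within the Spring window

Spring


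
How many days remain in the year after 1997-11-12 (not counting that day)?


Day of year: 316 of 365
Remaining = 365 - 316

49 days


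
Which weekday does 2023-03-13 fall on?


Date: March 13, 2023
Anchor: Jan 1, 2023. With p = 2023 - 1 = 2022: (p + p//4 - p//100 + p//400) mod 7 = (2022 + 505 - 20 + 5) mod 7 = 2512 mod 7 = 6 -> Sunday (Mon=0 ... Sun=6)
Days before March (Jan-Feb): 59; offset = 59 + 13 - 1 = 71
Weekday index = (6 + 71) mod 7 = 0

Day of the week: Monday


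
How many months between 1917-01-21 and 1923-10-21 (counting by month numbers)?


From January 1917 to October 1923
6 years * 12 = 72 months, plus 9 months = 81

81 months


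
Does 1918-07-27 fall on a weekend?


Anchor: Jan 1, 1918. With p = 1918 - 1 = 1917: (p + p//4 - p//100 + p//400) mod 7 = (1917 + 479 - 19 + 4) mod 7 = 2381 mod 7 = 1 -> Tuesday (Mon=0 ... Sun=6)
Day of year: 208; offset = 207
Weekday index = (1 + 207) mod 7 = 5 -> Saturday
Weekend days: Saturday, Sunday

Yes


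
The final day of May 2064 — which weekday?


May 2064 has 31 days
Anchor: Jan 1, 2064. With p = 2064 - 1 = 2063: (p + p//4 - p//100 + p//400) mod 7 = (2063 + 515 - 20 + 5) mod 7 = 2563 mod 7 = 1 -> Tuesday (Mon=0 ... Sun=6)
Days before May (Jan-Apr): 121; May 1 index = (1 + 121) mod 7 = 3 -> Thursday
Last day offset: 31 - 1 = 30 days
Weekday index = (3 + 30) mod 7 = 5

Saturday, May 31


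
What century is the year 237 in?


Century = (year - 1) // 100 + 1
= (237 - 1) // 100 + 1
= 236 // 100 + 1
= 2 + 1

3rd century


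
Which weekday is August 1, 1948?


Target: August 1, 1948
Anchor: Jan 1, 1948. With p = 1948 - 1 = 1947: (p + p//4 - p//100 + p//400) mod 7 = (1947 + 486 - 19 + 4) mod 7 = 2418 mod 7 = 3 -> Thursday (Mon=0 ... Sun=6)
Days before August (Jan-Jul): 213 days
Weekday index = (3 + 213) mod 7 = 6

Sunday


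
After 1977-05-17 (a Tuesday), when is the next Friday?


Current: Tuesday
Target: Friday
Days ahead: 3

Next Friday: 1977-05-20


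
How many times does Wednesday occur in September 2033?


September 2033 has 30 days
Anchor: Jan 1, 2033. With p = 2033 - 1 = 2032: (p + p//4 - p//100 + p//400) mod 7 = (2032 + 508 - 20 + 5) mod 7 = 2525 mod 7 = 5 -> Saturday (Mon=0 ... Sun=6)
Days before September (Jan-Aug): 243; September 1 index = (5 + 243) mod 7 = 3 -> Thursday
First Wednesday is September 7
Wednesdays: 7, 14, 21, 28

4 Wednesdays


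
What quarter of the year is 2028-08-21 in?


Month: August (month 8)
Q1: Jan-Mar, Q2: Apr-Jun, Q3: Jul-Sep, Q4: Oct-Dec

Q3


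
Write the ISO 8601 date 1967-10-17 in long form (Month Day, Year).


ISO 1967-10-17 parses as year=1967, month=10, day=17
Month 10 -> October

October 17, 1967


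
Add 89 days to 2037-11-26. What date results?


Start: 2037-11-26, add 89 days
November 2037 has 30 days: 30 - 26 = 4 days to November 30 -> 85 left
December 2037 has 31 days -> 54 left
January 2038 has 31 days -> 23 left
February 2038: 23 <= 28 -> lands on February 23

Result: 2038-02-23


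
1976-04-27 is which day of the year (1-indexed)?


Date: April 27, 1976
Days in months 1 through 3: 91
Plus 27 days in April

Day of year: 118


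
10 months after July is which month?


July is month 7
7 + 10 = 17; wrap: 17 - 12 = 5

May


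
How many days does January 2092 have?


January 2092

31 days


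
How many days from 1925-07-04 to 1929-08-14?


From 1925-07-04 to 1929-08-14
1925-07-04: days before July = 31 + 28 + 31 + 30 + 31 + 30 = 181 (1925 is not a leap year); day of year = 181 + 4 = 185
1929-08-14: days before August = 31 + 28 + 31 + 30 + 31 + 30 + 31 = 212 (1929 is not a leap year); day of year = 212 + 14 = 226
Rest of 1925: 365 - 185 = 180
Full years 1926 (365), 1927 (365), 1928 (366): 1096
Total = 180 + 1096 + 226 = 1502

1502 days


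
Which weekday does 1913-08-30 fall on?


Date: August 30, 1913
Anchor: Jan 1, 1913. With p = 1913 - 1 = 1912: (p + p//4 - p//100 + p//400) mod 7 = (1912 + 478 - 19 + 4) mod 7 = 2375 mod 7 = 2 -> Wednesday (Mon=0 ... Sun=6)
Days before August (Jan-Jul): 212; offset = 212 + 30 - 1 = 241
Weekday index = (2 + 241) mod 7 = 5

Day of the week: Saturday


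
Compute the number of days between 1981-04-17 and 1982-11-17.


From 1981-04-17 to 1982-11-17
1981-04-17: days before April = 31 + 28 + 31 = 90 (1981 is not a leap year); day of year = 90 + 17 = 107
1982-11-17: days before November = 31 + 28 + 31 + 30 + 31 + 30 + 31 + 31 + 30 + 31 = 304 (1982 is not a leap year); day of year = 304 + 17 = 321
Rest of 1981: 365 - 107 = 258
Total = 258 + 321 = 579

579 days


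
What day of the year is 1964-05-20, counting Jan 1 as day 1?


Date: May 20, 1964
Days in months 1 through 4: 121
Plus 20 days in May

Day of year: 141


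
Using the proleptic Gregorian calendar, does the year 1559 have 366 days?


Gregorian leap year rule: divisible by 4, but not by 100, unless also by 400.
1559 is not divisible by 4 -> not a leap year

No


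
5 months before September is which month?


September is month 9
9 - 5 = 4

April


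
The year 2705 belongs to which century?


Century = (year - 1) // 100 + 1
= (2705 - 1) // 100 + 1
= 2704 // 100 + 1
= 27 + 1

28th century


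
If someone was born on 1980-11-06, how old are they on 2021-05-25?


Birth: 1980-11-06
Reference: 2021-05-25
Year difference: 2021 - 1980 = 41
Birthday not yet reached in 2021, subtract 1

40 years old


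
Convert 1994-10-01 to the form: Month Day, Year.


ISO 1994-10-01 parses as year=1994, month=10, day=01
Month 10 -> October

October 1, 1994


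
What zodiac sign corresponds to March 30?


Date: March 30
Conventional tropical zodiac dates: Aries from March 21 onward; Taurus starts April 20
March 30 falls within the Aries range

Aries


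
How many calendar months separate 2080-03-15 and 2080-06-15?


From March 2080 to June 2080
0 years * 12 = 0 months, plus 3 months = 3

3 months


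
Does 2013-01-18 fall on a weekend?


Anchor: Jan 1, 2013. With p = 2013 - 1 = 2012: (p + p//4 - p//100 + p//400) mod 7 = (2012 + 503 - 20 + 5) mod 7 = 2500 mod 7 = 1 -> Tuesday (Mon=0 ... Sun=6)
Day of year: 18; offset = 17
Weekday index = (1 + 17) mod 7 = 4 -> Friday
Weekend days: Saturday, Sunday

No


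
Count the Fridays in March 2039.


March 2039 has 31 days
Anchor: Jan 1, 2039. With p = 2039 - 1 = 2038: (p + p//4 - p//100 + p//400) mod 7 = (2038 + 509 - 20 + 5) mod 7 = 2532 mod 7 = 5 -> Saturday (Mon=0 ... Sun=6)
Days before March (Jan-Feb): 59; March 1 index = (5 + 59) mod 7 = 1 -> Tuesday
First Friday is March 4
Fridays: 4, 11, 18, 25

4 Fridays


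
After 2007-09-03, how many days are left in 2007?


Day of year: 246 of 365
Remaining = 365 - 246

119 days


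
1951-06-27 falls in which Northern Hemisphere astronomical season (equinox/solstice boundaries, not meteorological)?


Date: June 27
Astronomical Summer (approx.; exact equinox/solstice day varies by year): June 21 to September 21
June 27 falls within the Summer window

Summer


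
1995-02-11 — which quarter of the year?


Month: February (month 2)
Q1: Jan-Mar, Q2: Apr-Jun, Q3: Jul-Sep, Q4: Oct-Dec

Q1


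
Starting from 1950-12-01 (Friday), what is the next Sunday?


Current: Friday
Target: Sunday
Days ahead: 2

Next Sunday: 1950-12-03


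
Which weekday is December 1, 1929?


Target: December 1, 1929
Anchor: Jan 1, 1929. With p = 1929 - 1 = 1928: (p + p//4 - p//100 + p//400) mod 7 = (1928 + 482 - 19 + 4) mod 7 = 2395 mod 7 = 1 -> Tuesday (Mon=0 ... Sun=6)
Days before December (Jan-Nov): 334 days
Weekday index = (1 + 334) mod 7 = 6

Sunday


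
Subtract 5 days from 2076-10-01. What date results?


Start: 2076-10-01, subtract 5 days
Back 1 day from October 1 reaches September 30, 2076 -> 4 left
September 2076: 30 - 4 = 26 -> lands on September 26

Result: 2076-09-26


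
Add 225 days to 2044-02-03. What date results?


Start: 2044-02-03, add 225 days
February 2044 has 29 days: 29 - 3 = 26 days to February 29 -> 199 left
March 2044 has 31 days -> 168 left
April 2044 has 30 days -> 138 left
May 2044 has 31 days -> 107 left
June 2044 has 30 days -> 77 left
July 2044 has 31 days -> 46 left
August 2044 has 31 days -> 15 left
September 2044: 15 <= 30 -> lands on September 15

Result: 2044-09-15


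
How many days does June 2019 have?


June 2019

30 days


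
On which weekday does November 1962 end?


November 1962 has 30 days
Anchor: Jan 1, 1962. With p = 1962 - 1 = 1961: (p + p//4 - p//100 + p//400) mod 7 = (1961 + 490 - 19 + 4) mod 7 = 2436 mod 7 = 0 -> Monday (Mon=0 ... Sun=6)
Days before November (Jan-Oct): 304; November 1 index = (0 + 304) mod 7 = 3 -> Thursday
Last day offset: 30 - 1 = 29 days
Weekday index = (3 + 29) mod 7 = 4

Friday, November 30


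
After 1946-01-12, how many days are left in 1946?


Day of year: 12 of 365
Remaining = 365 - 12

353 days


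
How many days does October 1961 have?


October 1961

31 days


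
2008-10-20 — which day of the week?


Date: October 20, 2008
Anchor: Jan 1, 2008. With p = 2008 - 1 = 2007: (p + p//4 - p//100 + p//400) mod 7 = (2007 + 501 - 20 + 5) mod 7 = 2493 mod 7 = 1 -> Tuesday (Mon=0 ... Sun=6)
Days before October (Jan-Sep): 274; offset = 274 + 20 - 1 = 293
Weekday index = (1 + 293) mod 7 = 0

Day of the week: Monday


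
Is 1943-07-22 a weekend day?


Anchor: Jan 1, 1943. With p = 1943 - 1 = 1942: (p + p//4 - p//100 + p//400) mod 7 = (1942 + 485 - 19 + 4) mod 7 = 2412 mod 7 = 4 -> Friday (Mon=0 ... Sun=6)
Day of year: 203; offset = 202
Weekday index = (4 + 202) mod 7 = 3 -> Thursday
Weekend days: Saturday, Sunday

No


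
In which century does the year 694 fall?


Century = (year - 1) // 100 + 1
= (694 - 1) // 100 + 1
= 693 // 100 + 1
= 6 + 1

7th century


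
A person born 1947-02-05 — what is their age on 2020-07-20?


Birth: 1947-02-05
Reference: 2020-07-20
Year difference: 2020 - 1947 = 73

73 years old


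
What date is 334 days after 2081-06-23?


Start: 2081-06-23, add 334 days
June 2081 has 30 days: 30 - 23 = 7 days to June 30 -> 327 left
July 2081 has 31 days -> 296 left
August 2081 has 31 days -> 265 left
September 2081 has 30 days -> 235 left
October 2081 has 31 days -> 204 left
November 2081 has 30 days -> 174 left
December 2081 has 31 days -> 143 left
January 2082 has 31 days -> 112 left
February 2082 has 28 days -> 84 left
March 2082 has 31 days -> 53 left
April 2082 has 30 days -> 23 left
May 2082: 23 <= 31 -> lands on May 23

Result: 2082-05-23


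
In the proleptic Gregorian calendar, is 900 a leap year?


Gregorian leap year rule: divisible by 4, but not by 100, unless also by 400.
900 is divisible by 100 but not 400 -> not a leap year

No


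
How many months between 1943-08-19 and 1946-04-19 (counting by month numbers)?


From August 1943 to April 1946
3 years * 12 = 36 months, minus 4 months = 32

32 months


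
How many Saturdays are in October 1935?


October 1935 has 31 days
Anchor: Jan 1, 1935. With p = 1935 - 1 = 1934: (p + p//4 - p//100 + p//400) mod 7 = (1934 + 483 - 19 + 4) mod 7 = 2402 mod 7 = 1 -> Tuesday (Mon=0 ... Sun=6)
Days before October (Jan-Sep): 273; October 1 index = (1 + 273) mod 7 = 1 -> Tuesday
First Saturday is October 5
Saturdays: 5, 12, 19, 26

4 Saturdays


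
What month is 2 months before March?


March is month 3
3 - 2 = 1

January


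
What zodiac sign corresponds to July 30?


Date: July 30
Conventional tropical zodiac dates: Leo from July 23 onward; Virgo starts August 23
July 30 falls within the Leo range

Leo


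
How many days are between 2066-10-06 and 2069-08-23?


From 2066-10-06 to 2069-08-23
2066-10-06: days before October = 31 + 28 + 31 + 30 + 31 + 30 + 31 + 31 + 30 = 273 (2066 is not a leap year); day of year = 273 + 6 = 279
2069-08-23: days before August = 31 + 28 + 31 + 30 + 31 + 30 + 31 = 212 (2069 is not a leap year); day of year = 212 + 23 = 235
Rest of 2066: 365 - 279 = 86
Full years 2067 (365), 2068 (366): 731
Total = 86 + 731 + 235 = 1052

1052 days


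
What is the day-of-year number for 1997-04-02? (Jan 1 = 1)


Date: April 2, 1997
Days in months 1 through 3: 90
Plus 2 days in April

Day of year: 92


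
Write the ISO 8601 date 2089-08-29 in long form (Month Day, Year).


ISO 2089-08-29 parses as year=2089, month=08, day=29
Month 8 -> August

August 29, 2089


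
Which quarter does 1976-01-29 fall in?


Month: January (month 1)
Q1: Jan-Mar, Q2: Apr-Jun, Q3: Jul-Sep, Q4: Oct-Dec

Q1


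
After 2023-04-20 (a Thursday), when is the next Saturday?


Current: Thursday
Target: Saturday
Days ahead: 2

Next Saturday: 2023-04-22


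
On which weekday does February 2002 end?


February 2002 has 28 days
Anchor: Jan 1, 2002. With p = 2002 - 1 = 2001: (p + p//4 - p//100 + p//400) mod 7 = (2001 + 500 - 20 + 5) mod 7 = 2486 mod 7 = 1 -> Tuesday (Mon=0 ... Sun=6)
Days before February (Jan): 31; February 1 index = (1 + 31) mod 7 = 4 -> Friday
Last day offset: 28 - 1 = 27 days
Weekday index = (4 + 27) mod 7 = 3

Thursday, February 28


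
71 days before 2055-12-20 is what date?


Start: 2055-12-20, subtract 71 days
Back 20 days from December 20 reaches November 30, 2055 -> 51 left
November 2055 has 30 days -> back to October 31, 2055 -> 21 left
October 2055: 31 - 21 = 10 -> lands on October 10

Result: 2055-10-10


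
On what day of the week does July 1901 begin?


Target: July 1, 1901
Anchor: Jan 1, 1901. With p = 1901 - 1 = 1900: (p + p//4 - p//100 + p//400) mod 7 = (1900 + 475 - 19 + 4) mod 7 = 2360 mod 7 = 1 -> Tuesday (Mon=0 ... Sun=6)
Days before July (Jan-Jun): 181 days
Weekday index = (1 + 181) mod 7 = 0

Monday


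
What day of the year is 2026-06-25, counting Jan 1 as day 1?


Date: June 25, 2026
Days in months 1 through 5: 151
Plus 25 days in June

Day of year: 176


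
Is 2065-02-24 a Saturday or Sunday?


Anchor: Jan 1, 2065. With p = 2065 - 1 = 2064: (p + p//4 - p//100 + p//400) mod 7 = (2064 + 516 - 20 + 5) mod 7 = 2565 mod 7 = 3 -> Thursday (Mon=0 ... Sun=6)
Day of year: 55; offset = 54
Weekday index = (3 + 54) mod 7 = 1 -> Tuesday
Weekend days: Saturday, Sunday

No


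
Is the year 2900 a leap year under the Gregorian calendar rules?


Gregorian leap year rule: divisible by 4, but not by 100, unless also by 400.
2900 is divisible by 100 but not 400 -> not a leap year

No


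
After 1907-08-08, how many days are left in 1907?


Day of year: 220 of 365
Remaining = 365 - 220

145 days


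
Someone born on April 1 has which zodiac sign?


Date: April 1
Conventional tropical zodiac dates: Aries from March 21 onward; Taurus starts April 20
April 1 falls within the Aries range

Aries


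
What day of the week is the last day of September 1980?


September 1980 has 30 days
Anchor: Jan 1, 1980. With p = 1980 - 1 = 1979: (p + p//4 - p//100 + p//400) mod 7 = (1979 + 494 - 19 + 4) mod 7 = 2458 mod 7 = 1 -> Tuesday (Mon=0 ... Sun=6)
Days before September (Jan-Aug): 244; September 1 index = (1 + 244) mod 7 = 0 -> Monday
Last day offset: 30 - 1 = 29 days
Weekday index = (0 + 29) mod 7 = 1

Tuesday, September 30


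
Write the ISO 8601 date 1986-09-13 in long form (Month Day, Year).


ISO 1986-09-13 parses as year=1986, month=09, day=13
Month 9 -> September

September 13, 1986


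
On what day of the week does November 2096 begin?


Target: November 1, 2096
Anchor: Jan 1, 2096. With p = 2096 - 1 = 2095: (p + p//4 - p//100 + p//400) mod 7 = (2095 + 523 - 20 + 5) mod 7 = 2603 mod 7 = 6 -> Sunday (Mon=0 ... Sun=6)
Days before November (Jan-Oct): 305 days
Weekday index = (6 + 305) mod 7 = 3

Thursday


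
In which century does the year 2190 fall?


Century = (year - 1) // 100 + 1
= (2190 - 1) // 100 + 1
= 2189 // 100 + 1
= 21 + 1

22nd century


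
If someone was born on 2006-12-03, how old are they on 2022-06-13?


Birth: 2006-12-03
Reference: 2022-06-13
Year difference: 2022 - 2006 = 16
Birthday not yet reached in 2022, subtract 1

15 years old


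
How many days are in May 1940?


May 1940

31 days


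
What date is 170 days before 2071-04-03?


Start: 2071-04-03, subtract 170 days
Back 3 days from April 3 reaches March 31, 2071 -> 167 left
March 2071 has 31 days -> back to February 28, 2071 -> 136 left
February 2071 has 28 days -> back to January 31, 2071 -> 108 left
January 2071 has 31 days -> back to December 31, 2070 -> 77 left
December 2070 has 31 days -> back to November 30, 2070 -> 46 left
November 2070 has 30 days -> back to October 31, 2070 -> 16 left
October 2070: 31 - 16 = 15 -> lands on October 15

Result: 2070-10-15


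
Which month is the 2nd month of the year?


Month 2 of 12

February


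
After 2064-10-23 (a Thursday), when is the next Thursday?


Current: Thursday
Target: Thursday
Days ahead: 7

Next Thursday: 2064-10-30


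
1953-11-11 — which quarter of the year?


Month: November (month 11)
Q1: Jan-Mar, Q2: Apr-Jun, Q3: Jul-Sep, Q4: Oct-Dec

Q4


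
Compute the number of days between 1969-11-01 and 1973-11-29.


From 1969-11-01 to 1973-11-29
1969-11-01: days before November = 31 + 28 + 31 + 30 + 31 + 30 + 31 + 31 + 30 + 31 = 304 (1969 is not a leap year); day of year = 304 + 1 = 305
1973-11-29: days before November = 31 + 28 + 31 + 30 + 31 + 30 + 31 + 31 + 30 + 31 = 304 (1973 is not a leap year); day of year = 304 + 29 = 333
Rest of 1969: 365 - 305 = 60
Full years 1970 (365), 1971 (365), 1972 (366): 1096
Total = 60 + 1096 + 333 = 1489

1489 days


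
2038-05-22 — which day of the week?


Date: May 22, 2038
Anchor: Jan 1, 2038. With p = 2038 - 1 = 2037: (p + p//4 - p//100 + p//400) mod 7 = (2037 + 509 - 20 + 5) mod 7 = 2531 mod 7 = 4 -> Friday (Mon=0 ... Sun=6)
Days before May (Jan-Apr): 120; offset = 120 + 22 - 1 = 141
Weekday index = (4 + 141) mod 7 = 5

Day of the week: Saturday


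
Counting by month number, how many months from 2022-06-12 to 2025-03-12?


From June 2022 to March 2025
3 years * 12 = 36 months, minus 3 months = 33

33 months


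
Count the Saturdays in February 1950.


February 1950 has 28 days
Anchor: Jan 1, 1950. With p = 1950 - 1 = 1949: (p + p//4 - p//100 + p//400) mod 7 = (1949 + 487 - 19 + 4) mod 7 = 2421 mod 7 = 6 -> Sunday (Mon=0 ... Sun=6)
Days before February (Jan): 31; February 1 index = (6 + 31) mod 7 = 2 -> Wednesday
First Saturday is February 4
Saturdays: 4, 11, 18, 25

4 Saturdays


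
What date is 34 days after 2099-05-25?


Start: 2099-05-25, add 34 days
May 2099 has 31 days: 31 - 25 = 6 days to May 31 -> 28 left
June 2099: 28 <= 30 -> lands on June 28

Result: 2099-06-28


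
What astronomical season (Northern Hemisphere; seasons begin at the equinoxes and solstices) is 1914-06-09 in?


Date: June 9
Astronomical Spring (approx.; exact equinox/solstice day varies by year): March 20 to June 20
June 9 falls within the Spring window

Spring


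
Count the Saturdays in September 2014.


September 2014 has 30 days
Anchor: Jan 1, 2014. With p = 2014 - 1 = 2013: (p + p//4 - p//100 + p//400) mod 7 = (2013 + 503 - 20 + 5) mod 7 = 2501 mod 7 = 2 -> Wednesday (Mon=0 ... Sun=6)
Days before September (Jan-Aug): 243; September 1 index = (2 + 243) mod 7 = 0 -> Monday
First Saturday is September 6
Saturdays: 6, 13, 20, 27

4 Saturdays


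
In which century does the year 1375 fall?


Century = (year - 1) // 100 + 1
= (1375 - 1) // 100 + 1
= 1374 // 100 + 1
= 13 + 1

14th century


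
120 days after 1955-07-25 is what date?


Start: 1955-07-25, add 120 days
July 1955 has 31 days: 31 - 25 = 6 days to July 31 -> 114 left
August 1955 has 31 days -> 83 left
September 1955 has 30 days -> 53 left
October 1955 has 31 days -> 22 left
November 1955: 22 <= 30 -> lands on November 22

Result: 1955-11-22


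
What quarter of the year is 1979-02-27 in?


Month: February (month 2)
Q1: Jan-Mar, Q2: Apr-Jun, Q3: Jul-Sep, Q4: Oct-Dec

Q1


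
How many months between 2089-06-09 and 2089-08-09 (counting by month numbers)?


From June 2089 to August 2089
0 years * 12 = 0 months, plus 2 months = 2

2 months


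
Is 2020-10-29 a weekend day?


Anchor: Jan 1, 2020. With p = 2020 - 1 = 2019: (p + p//4 - p//100 + p//400) mod 7 = (2019 + 504 - 20 + 5) mod 7 = 2508 mod 7 = 2 -> Wednesday (Mon=0 ... Sun=6)
Day of year: 303; offset = 302
Weekday index = (2 + 302) mod 7 = 3 -> Thursday
Weekend days: Saturday, Sunday

No


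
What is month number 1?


Month 1 of 12

January


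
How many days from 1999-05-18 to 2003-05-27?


From 1999-05-18 to 2003-05-27
1999-05-18: days before May = 31 + 28 + 31 + 30 = 120 (1999 is not a leap year); day of year = 120 + 18 = 138
2003-05-27: days before May = 31 + 28 + 31 + 30 = 120 (2003 is not a leap year); day of year = 120 + 27 = 147
Rest of 1999: 365 - 138 = 227
Full years 2000 (366), 2001 (365), 2002 (365): 1096
Total = 227 + 1096 + 147 = 1470

1470 days


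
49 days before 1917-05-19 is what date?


Start: 1917-05-19, subtract 49 days
Back 19 days from May 19 reaches April 30, 1917 -> 30 left
April 1917 has 30 days -> back to March 31, 1917 -> 0 left
March 1917: 31 - 0 = 31 -> lands on March 31

Result: 1917-03-31


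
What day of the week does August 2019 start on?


Target: August 1, 2019
Anchor: Jan 1, 2019. With p = 2019 - 1 = 2018: (p + p//4 - p//100 + p//400) mod 7 = (2018 + 504 - 20 + 5) mod 7 = 2507 mod 7 = 1 -> Tuesday (Mon=0 ... Sun=6)
Days before August (Jan-Jul): 212 days
Weekday index = (1 + 212) mod 7 = 3

Thursday


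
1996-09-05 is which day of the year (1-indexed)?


Date: September 5, 1996
Days in months 1 through 8: 244
Plus 5 days in September

Day of year: 249


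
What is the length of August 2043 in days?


August 2043

31 days


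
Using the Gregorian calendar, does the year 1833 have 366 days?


Gregorian leap year rule: divisible by 4, but not by 100, unless also by 400.
1833 is not divisible by 4 -> not a leap year

No


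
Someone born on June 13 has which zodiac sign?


Date: June 13
Conventional tropical zodiac dates: Gemini from May 21 onward; Cancer starts June 21
June 13 falls within the Gemini range

Gemini


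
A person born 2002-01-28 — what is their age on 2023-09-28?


Birth: 2002-01-28
Reference: 2023-09-28
Year difference: 2023 - 2002 = 21

21 years old


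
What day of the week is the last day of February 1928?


February 1928 has 29 days
Anchor: Jan 1, 1928. With p = 1928 - 1 = 1927: (p + p//4 - p//100 + p//400) mod 7 = (1927 + 481 - 19 + 4) mod 7 = 2393 mod 7 = 6 -> Sunday (Mon=0 ... Sun=6)
Days before February (Jan): 31; February 1 index = (6 + 31) mod 7 = 2 -> Wednesday
Last day offset: 29 - 1 = 28 days
Weekday index = (2 + 28) mod 7 = 2

Wednesday, February 29


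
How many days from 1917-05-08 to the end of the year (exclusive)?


Day of year: 128 of 365
Remaining = 365 - 128

237 days


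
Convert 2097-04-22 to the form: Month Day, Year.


ISO 2097-04-22 parses as year=2097, month=04, day=22
Month 4 -> April

April 22, 2097


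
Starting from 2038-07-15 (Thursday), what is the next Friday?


Current: Thursday
Target: Friday
Days ahead: 1

Next Friday: 2038-07-16


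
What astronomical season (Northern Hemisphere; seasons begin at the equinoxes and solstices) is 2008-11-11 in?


Date: November 11
Astronomical Autumn (approx.; exact equinox/solstice day varies by year): September 22 to December 20
November 11 falls within the Autumn window

Autumn


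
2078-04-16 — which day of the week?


Date: April 16, 2078
Anchor: Jan 1, 2078. With p = 2078 - 1 = 2077: (p + p//4 - p//100 + p//400) mod 7 = (2077 + 519 - 20 + 5) mod 7 = 2581 mod 7 = 5 -> Saturday (Mon=0 ... Sun=6)
Days before April (Jan-Mar): 90; offset = 90 + 16 - 1 = 105
Weekday index = (5 + 105) mod 7 = 5

Day of the week: Saturday


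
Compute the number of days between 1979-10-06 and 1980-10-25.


From 1979-10-06 to 1980-10-25
1979-10-06: days before October = 31 + 28 + 31 + 30 + 31 + 30 + 31 + 31 + 30 = 273 (1979 is not a leap year); day of year = 273 + 6 = 279
1980-10-25: days before October = 31 + 29 + 31 + 30 + 31 + 30 + 31 + 31 + 30 = 274 (1980 is a leap year); day of year = 274 + 25 = 299
Rest of 1979: 365 - 279 = 86
Total = 86 + 299 = 385

385 days


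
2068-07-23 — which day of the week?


Date: July 23, 2068
Anchor: Jan 1, 2068. With p = 2068 - 1 = 2067: (p + p//4 - p//100 + p//400) mod 7 = (2067 + 516 - 20 + 5) mod 7 = 2568 mod 7 = 6 -> Sunday (Mon=0 ... Sun=6)
Days before July (Jan-Jun): 182; offset = 182 + 23 - 1 = 204
Weekday index = (6 + 204) mod 7 = 0

Day of the week: Monday


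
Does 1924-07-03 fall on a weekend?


Anchor: Jan 1, 1924. With p = 1924 - 1 = 1923: (p + p//4 - p//100 + p//400) mod 7 = (1923 + 480 - 19 + 4) mod 7 = 2388 mod 7 = 1 -> Tuesday (Mon=0 ... Sun=6)
Day of year: 185; offset = 184
Weekday index = (1 + 184) mod 7 = 3 -> Thursday
Weekend days: Saturday, Sunday

No


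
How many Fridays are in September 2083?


September 2083 has 30 days
Anchor: Jan 1, 2083. With p = 2083 - 1 = 2082: (p + p//4 - p//100 + p//400) mod 7 = (2082 + 520 - 20 + 5) mod 7 = 2587 mod 7 = 4 -> Friday (Mon=0 ... Sun=6)
Days before September (Jan-Aug): 243; September 1 index = (4 + 243) mod 7 = 2 -> Wednesday
First Friday is September 3
Fridays: 3, 10, 17, 24

4 Fridays


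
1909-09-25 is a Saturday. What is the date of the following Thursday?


Current: Saturday
Target: Thursday
Days ahead: 5

Next Thursday: 1909-09-30


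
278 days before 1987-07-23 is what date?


Start: 1987-07-23, subtract 278 days
Back 23 days from July 23 reaches June 30, 1987 -> 255 left
June 1987 has 30 days -> back to May 31, 1987 -> 225 left
May 1987 has 31 days -> back to April 30, 1987 -> 194 left
April 1987 has 30 days -> back to March 31, 1987 -> 164 left
March 1987 has 31 days -> back to February 28, 1987 -> 133 left
February 1987 has 28 days -> back to January 31, 1987 -> 105 left
January 1987 has 31 days -> back to December 31, 1986 -> 74 left
December 1986 has 31 days -> back to November 30, 1986 -> 43 left
November 1986 has 30 days -> back to October 31, 1986 -> 13 left
October 1986: 31 - 13 = 18 -> lands on October 18

Result: 1986-10-18


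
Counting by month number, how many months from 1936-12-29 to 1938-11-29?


From December 1936 to November 1938
2 years * 12 = 24 months, minus 1 month = 23

23 months


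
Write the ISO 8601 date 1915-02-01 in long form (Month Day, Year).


ISO 1915-02-01 parses as year=1915, month=02, day=01
Month 2 -> February

February 1, 1915


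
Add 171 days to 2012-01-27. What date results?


Start: 2012-01-27, add 171 days
January 2012 has 31 days: 31 - 27 = 4 days to January 31 -> 167 left
February 2012 has 29 days -> 138 left
March 2012 has 31 days -> 107 left
April 2012 has 30 days -> 77 left
May 2012 has 31 days -> 46 left
June 2012 has 30 days -> 16 left
July 2012: 16 <= 31 -> lands on July 16

Result: 2012-07-16


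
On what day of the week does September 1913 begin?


Target: September 1, 1913
Anchor: Jan 1, 1913. With p = 1913 - 1 = 1912: (p + p//4 - p//100 + p//400) mod 7 = (1912 + 478 - 19 + 4) mod 7 = 2375 mod 7 = 2 -> Wednesday (Mon=0 ... Sun=6)
Days before September (Jan-Aug): 243 days
Weekday index = (2 + 243) mod 7 = 0

Monday


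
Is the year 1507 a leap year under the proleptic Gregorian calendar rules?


Gregorian leap year rule: divisible by 4, but not by 100, unless also by 400.
1507 is not divisible by 4 -> not a leap year

No


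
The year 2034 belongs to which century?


Century = (year - 1) // 100 + 1
= (2034 - 1) // 100 + 1
= 2033 // 100 + 1
= 20 + 1

21st century


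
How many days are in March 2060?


March 2060

31 days


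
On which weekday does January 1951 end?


January 1951 has 31 days
Anchor: Jan 1, 1951. With p = 1951 - 1 = 1950: (p + p//4 - p//100 + p//400) mod 7 = (1950 + 487 - 19 + 4) mod 7 = 2422 mod 7 = 0 -> Monday (Mon=0 ... Sun=6)
January 1 is the anchor itself -> Monday
Last day offset: 31 - 1 = 30 days
Weekday index = (0 + 30) mod 7 = 2

Wednesday, January 31
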